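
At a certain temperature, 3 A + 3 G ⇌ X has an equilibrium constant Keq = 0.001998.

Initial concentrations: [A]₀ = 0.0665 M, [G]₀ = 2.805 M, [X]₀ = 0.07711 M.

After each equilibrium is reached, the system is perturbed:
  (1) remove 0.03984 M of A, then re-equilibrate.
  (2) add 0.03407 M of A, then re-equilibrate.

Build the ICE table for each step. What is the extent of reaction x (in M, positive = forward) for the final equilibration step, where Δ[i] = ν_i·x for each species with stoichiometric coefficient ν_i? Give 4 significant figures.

Q₀ = 11.88 vs Keq = 0.001998 ⇒ Q>K, reverse
Step 1:
                  A         G         X
  I          0.0665     2.805   0.07711
  C          0.2271    0.2271   -0.0757
  E          0.2936     3.032   0.00141
  solve Keq expr → x = -0.0757; check Q = 0.001998
Then remove 0.03984 M of A.
Step 2:
                  A         G         X
  I          0.2538     3.032   0.00141
  C        0.001447  0.001447 -4.8250e-04
  E          0.2552     3.034 9.2712e-04
  solve Keq expr → x = -4.8250e-04; check Q = 0.001998
Then add 0.03407 M of A.
Step 3:
                  A         G         X
  I          0.2893     3.034 9.2712e-04
  C       -0.001214 -0.001214 4.0456e-04
  E          0.2881     3.032  0.001332
  solve Keq expr → x = 4.0456e-04; check Q = 0.001998

x = 4.0456e-04 M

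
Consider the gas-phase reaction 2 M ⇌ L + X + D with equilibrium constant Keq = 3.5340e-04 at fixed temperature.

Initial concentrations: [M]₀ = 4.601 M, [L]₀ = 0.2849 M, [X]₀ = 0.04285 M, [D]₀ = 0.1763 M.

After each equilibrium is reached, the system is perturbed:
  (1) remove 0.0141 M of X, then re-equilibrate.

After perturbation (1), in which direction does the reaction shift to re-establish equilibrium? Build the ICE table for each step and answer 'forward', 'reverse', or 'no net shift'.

Q₀ = 1.0167e-04 vs Keq = 3.5340e-04 ⇒ Q<K, forward
Step 1:
                    M           L           X           D
  I             4.601      0.2849     0.04285      0.1763
  C           -0.1018     0.05091     0.05091     0.05091
  E             4.499      0.3358     0.09376      0.2272
  solve Keq expr → x = 0.05091; check Q = 3.5340e-04
Then remove 0.0141 M of X.
Step 2:
                    M           L           X           D
  I             4.499      0.3358     0.07966      0.2272
  C          -0.01621    0.008103    0.008103    0.008103
  E             4.483      0.3439     0.08776      0.2353
  solve Keq expr → x = 0.008103; check Q = 3.5340e-04

Direction: forward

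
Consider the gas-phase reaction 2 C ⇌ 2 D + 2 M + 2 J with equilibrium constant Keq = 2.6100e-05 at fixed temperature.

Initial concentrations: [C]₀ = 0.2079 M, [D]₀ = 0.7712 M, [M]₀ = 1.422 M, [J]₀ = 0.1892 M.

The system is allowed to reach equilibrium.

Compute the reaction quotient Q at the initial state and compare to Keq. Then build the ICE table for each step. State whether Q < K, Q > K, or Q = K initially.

Q₀ = 0.996 vs Keq = 2.6100e-05 ⇒ Q>K, reverse
Step 1:
                   C          D          M          J
  I           0.2079     0.7712      1.422     0.1892
  C           0.1864    -0.1864    -0.1864    -0.1864
  E           0.3943     0.5848      1.236   0.002788
  solve Keq expr → x = -0.09321; check Q = 2.6100e-05

Q₀ = 0.996; Q > K (proceeds reverse)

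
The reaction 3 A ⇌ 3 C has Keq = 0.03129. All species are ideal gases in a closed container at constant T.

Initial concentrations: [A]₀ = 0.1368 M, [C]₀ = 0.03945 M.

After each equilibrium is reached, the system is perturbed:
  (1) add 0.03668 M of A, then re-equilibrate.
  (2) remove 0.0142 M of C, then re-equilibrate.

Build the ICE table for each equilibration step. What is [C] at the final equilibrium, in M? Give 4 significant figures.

Q₀ = 0.02398 vs Keq = 0.03129 ⇒ Q<K, forward
Step 1:
                   A          C
  I           0.1368    0.03945
  C        -0.002781   0.002781
  E            0.134    0.04223
  solve Keq expr → x = 9.2709e-04; check Q = 0.03129
Then add 0.03668 M of A.
Step 2:
                   A          C
  I           0.1707    0.04223
  C        -0.008789   0.008789
  E           0.1619    0.05102
  solve Keq expr → x = 0.00293; check Q = 0.03129
Then remove 0.0142 M of C.
Step 3:
                   A          C
  I           0.1619    0.03682
  C          -0.0108     0.0108
  E           0.1511    0.04762
  solve Keq expr → x = 0.003599; check Q = 0.03129

[C]_eq = 0.04762 M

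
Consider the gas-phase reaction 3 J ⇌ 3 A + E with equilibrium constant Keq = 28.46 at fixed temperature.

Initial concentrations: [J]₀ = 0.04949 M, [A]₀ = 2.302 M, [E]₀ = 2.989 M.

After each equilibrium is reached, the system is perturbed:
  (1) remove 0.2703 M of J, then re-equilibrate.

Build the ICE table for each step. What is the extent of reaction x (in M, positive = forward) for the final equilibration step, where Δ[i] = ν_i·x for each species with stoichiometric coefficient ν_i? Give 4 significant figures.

Q₀ = 3.0081e+05 vs Keq = 28.46 ⇒ Q>K, reverse
Step 1:
                   J          A          E
  Initial    0.04949      2.302      2.989
  Change      0.6907    -0.6907    -0.2302
  Equil       0.7402      1.611      2.759
  solve Keq expr → x = -0.2302; check Q = 28.46
Then remove 0.2703 M of J.
Step 2:
                   J          A          E
  Initial     0.4699      1.611      2.759
  Change      0.1819    -0.1819   -0.06063
  Equil       0.6518      1.429      2.698
  solve Keq expr → x = -0.06063; check Q = 28.46

x = -0.06063 M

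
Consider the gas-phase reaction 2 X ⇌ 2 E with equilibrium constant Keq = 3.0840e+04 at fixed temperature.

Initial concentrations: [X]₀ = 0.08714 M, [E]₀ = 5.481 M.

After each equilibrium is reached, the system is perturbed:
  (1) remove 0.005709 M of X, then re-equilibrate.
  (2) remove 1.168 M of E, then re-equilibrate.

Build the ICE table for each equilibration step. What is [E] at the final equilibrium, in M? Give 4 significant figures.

Q₀ = 3956 vs Keq = 3.0840e+04 ⇒ Q<K, forward
Step 1:
                    X           E
  I           0.08714       5.481
  C          -0.05561     0.05561
  E           0.03153       5.537
  solve Keq expr → x = 0.02781; check Q = 3.0840e+04
Then remove 0.005709 M of X.
Step 2:
                    X           E
  I           0.02582       5.537
  C          0.005677   -0.005677
  E           0.03149       5.531
  solve Keq expr → x = -0.002838; check Q = 3.0840e+04
Then remove 1.168 M of E.
Step 3:
                    X           E
  I           0.03149       4.363
  C         -0.006613    0.006613
  E           0.02488        4.37
  solve Keq expr → x = 0.003307; check Q = 3.0840e+04

[E]_eq = 4.37 M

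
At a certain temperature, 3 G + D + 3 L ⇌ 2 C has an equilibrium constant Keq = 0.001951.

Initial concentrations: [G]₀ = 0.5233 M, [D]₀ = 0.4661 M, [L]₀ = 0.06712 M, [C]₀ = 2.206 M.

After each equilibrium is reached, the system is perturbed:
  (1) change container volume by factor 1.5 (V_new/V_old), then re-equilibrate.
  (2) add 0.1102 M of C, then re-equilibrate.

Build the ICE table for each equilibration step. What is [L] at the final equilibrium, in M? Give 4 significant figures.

[L]_eq = 1.883 M

Q₀ = 2.4095e+05 vs Keq = 0.001951 ⇒ Q>K, reverse
Step 1:
                  G         D         L         C
  I          0.5233    0.4661   0.06712     2.206
  C           2.198    0.7328     2.198    -1.466
  E           2.722     1.199     2.265    0.7404
  solve Keq expr → x = -0.7328; check Q = 0.001951
Then change container volume by factor 1.5 (V_new/V_old).
Step 2:
                  G         D         L         C
  I           1.814    0.7993      1.51    0.4936
  C          0.2833   0.09444    0.2833   -0.1889
  E           2.098    0.8937     1.794    0.3048
  solve Keq expr → x = -0.09444; check Q = 0.001951
Then add 0.1102 M of C.
Step 3:
                  G         D         L         C
  I           2.098    0.8937     1.794     0.415
  C         0.08987   0.02996   0.08987  -0.05991
  E           2.188    0.9236     1.883     0.355
  solve Keq expr → x = -0.02996; check Q = 0.001951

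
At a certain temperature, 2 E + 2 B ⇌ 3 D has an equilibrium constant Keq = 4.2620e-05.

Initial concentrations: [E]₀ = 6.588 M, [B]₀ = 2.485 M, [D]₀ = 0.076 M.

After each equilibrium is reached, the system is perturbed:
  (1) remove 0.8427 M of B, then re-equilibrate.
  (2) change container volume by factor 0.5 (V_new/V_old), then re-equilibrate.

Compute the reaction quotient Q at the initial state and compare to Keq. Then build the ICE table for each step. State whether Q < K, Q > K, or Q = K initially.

Q₀ = 1.6379e-06 vs Keq = 4.2620e-05 ⇒ Q<K, forward
Step 1:
                    E           B           D
  I             6.588       2.485       0.076
  C          -0.09425    -0.09425      0.1414
  E             6.494       2.391      0.2174
  solve Keq expr → x = 0.04713; check Q = 4.2620e-05
Then remove 0.8427 M of B.
Step 2:
                    E           B           D
  I             6.494       1.548      0.2174
  C           0.03446     0.03446    -0.05169
  E             6.528       1.583      0.1657
  solve Keq expr → x = -0.01723; check Q = 4.2620e-05
Then change container volume by factor 0.5 (V_new/V_old).
Step 3:
                    E           B           D
  I             13.06       3.165      0.3314
  C          -0.05352    -0.05352     0.08028
  E                13       3.111      0.4117
  solve Keq expr → x = 0.02676; check Q = 4.2620e-05

Q₀ = 1.6379e-06; Q < K (proceeds forward)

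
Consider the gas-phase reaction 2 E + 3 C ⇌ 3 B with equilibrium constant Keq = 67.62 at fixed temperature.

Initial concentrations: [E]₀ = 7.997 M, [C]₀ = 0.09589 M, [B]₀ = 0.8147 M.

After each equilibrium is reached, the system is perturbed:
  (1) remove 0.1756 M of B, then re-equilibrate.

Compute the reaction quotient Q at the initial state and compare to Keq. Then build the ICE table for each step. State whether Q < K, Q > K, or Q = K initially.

Q₀ = 9.59; Q < K (proceeds forward)

Q₀ = 9.59 vs Keq = 67.62 ⇒ Q<K, forward
Step 1:
                    E           C           B
  Initial       7.997     0.09589      0.8147
  Change     -0.02874    -0.04311     0.04311
  Equil         7.968     0.05278      0.8578
  solve Keq expr → x = 0.01437; check Q = 67.62
Then remove 0.1756 M of B.
Step 2:
                    E           C           B
  Initial       7.968     0.05278      0.6822
  Change     -0.00677    -0.01016     0.01016
  Equil         7.961     0.04262      0.6924
  solve Keq expr → x = 0.003385; check Q = 67.62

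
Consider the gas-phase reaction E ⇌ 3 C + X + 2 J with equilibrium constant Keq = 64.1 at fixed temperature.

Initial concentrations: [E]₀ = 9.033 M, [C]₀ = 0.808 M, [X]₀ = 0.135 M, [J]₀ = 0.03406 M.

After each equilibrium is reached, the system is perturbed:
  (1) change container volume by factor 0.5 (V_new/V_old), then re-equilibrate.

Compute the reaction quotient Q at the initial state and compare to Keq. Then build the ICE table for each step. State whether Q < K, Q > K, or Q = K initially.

Q₀ = 9.1459e-06 vs Keq = 64.1 ⇒ Q<K, forward
Step 1:
                  E         C         X         J
  Initial     9.033     0.808     0.135   0.03406
  Change     -1.136     3.408     1.136     2.272
  Equil       7.897     4.216     1.271     2.306
  solve Keq expr → x = 1.136; check Q = 64.1
Then change container volume by factor 0.5 (V_new/V_old).
Step 2:
                  E         C         X         J
  Initial     15.79     8.431     2.542     4.612
  Change      1.111    -3.332    -1.111    -2.222
  Equil       16.91     5.099     1.431      2.39
  solve Keq expr → x = -1.111; check Q = 64.1

Q₀ = 9.1459e-06; Q < K (proceeds forward)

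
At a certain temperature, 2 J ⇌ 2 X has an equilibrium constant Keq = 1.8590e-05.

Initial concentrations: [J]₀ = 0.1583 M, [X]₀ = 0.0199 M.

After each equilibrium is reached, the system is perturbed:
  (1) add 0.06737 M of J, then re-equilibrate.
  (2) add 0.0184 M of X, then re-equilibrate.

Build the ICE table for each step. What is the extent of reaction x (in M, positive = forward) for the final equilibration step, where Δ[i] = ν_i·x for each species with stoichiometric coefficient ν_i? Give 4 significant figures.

Q₀ = 0.0158 vs Keq = 1.8590e-05 ⇒ Q>K, reverse
Step 1:
                    J           X
  init         0.1583      0.0199
  Δ           0.01913    -0.01913
  eq           0.1774  7.6503e-04
  solve Keq expr → x = -0.009567; check Q = 1.8590e-05
Then add 0.06737 M of J.
Step 2:
                    J           X
  init         0.2448  7.6503e-04
  Δ       -2.8923e-04  2.8923e-04
  eq           0.2445    0.001054
  solve Keq expr → x = 1.4461e-04; check Q = 1.8590e-05
Then add 0.0184 M of X.
Step 3:
                    J           X
  init         0.2445     0.01945
  Δ           0.01832    -0.01832
  eq           0.2628    0.001133
  solve Keq expr → x = -0.009161; check Q = 1.8590e-05

x = -0.009161 M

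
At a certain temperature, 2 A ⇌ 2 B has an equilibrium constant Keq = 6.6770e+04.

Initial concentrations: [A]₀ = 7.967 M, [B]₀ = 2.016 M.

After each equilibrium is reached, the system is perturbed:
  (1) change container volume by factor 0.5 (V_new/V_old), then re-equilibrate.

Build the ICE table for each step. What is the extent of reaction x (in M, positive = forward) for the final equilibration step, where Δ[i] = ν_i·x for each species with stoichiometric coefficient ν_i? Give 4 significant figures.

x = 0 M

Q₀ = 0.06403 vs Keq = 6.6770e+04 ⇒ Q<K, forward
Step 1:
                   A          B
  I            7.967      2.016
  C           -7.929      7.929
  E          0.03849      9.945
  solve Keq expr → x = 3.964; check Q = 6.6770e+04
Then change container volume by factor 0.5 (V_new/V_old).
Step 2:
                   A          B
  I          0.07697      19.89
  C                0          0
  E          0.07697      19.89
  solve Keq expr → x = 0; check Q = 6.6770e+04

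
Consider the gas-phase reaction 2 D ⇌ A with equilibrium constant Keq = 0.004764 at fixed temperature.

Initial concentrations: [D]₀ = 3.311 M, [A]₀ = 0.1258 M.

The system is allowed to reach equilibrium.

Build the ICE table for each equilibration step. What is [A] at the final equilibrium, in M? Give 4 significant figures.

[A]_eq = 0.05668 M

Q₀ = 0.01148 vs Keq = 0.004764 ⇒ Q>K, reverse
Step 1:
                  D         A
  Initial     3.311    0.1258
  Change     0.1382  -0.06912
  Equil       3.449   0.05668
  solve Keq expr → x = -0.06912; check Q = 0.004764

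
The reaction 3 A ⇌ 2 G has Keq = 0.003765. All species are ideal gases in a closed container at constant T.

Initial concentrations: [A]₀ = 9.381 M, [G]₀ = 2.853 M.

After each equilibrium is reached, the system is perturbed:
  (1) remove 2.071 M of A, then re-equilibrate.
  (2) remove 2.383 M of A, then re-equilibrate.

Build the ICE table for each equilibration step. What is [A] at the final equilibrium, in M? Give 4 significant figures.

[A]_eq = 7.366 M

Q₀ = 0.00986 vs Keq = 0.003765 ⇒ Q>K, reverse
Step 1:
                  A         G
  Initial     9.381     2.853
  Change      1.139   -0.7593
  Equil       10.52     2.094
  solve Keq expr → x = -0.3797; check Q = 0.003765
Then remove 2.071 M of A.
Step 2:
                  A         G
  Initial     8.449     2.094
  Change     0.6248   -0.4165
  Equil       9.074     1.677
  solve Keq expr → x = -0.2083; check Q = 0.003765
Then remove 2.383 M of A.
Step 3:
                  A         G
  Initial     6.691     1.677
  Change     0.6755   -0.4504
  Equil       7.366     1.227
  solve Keq expr → x = -0.2252; check Q = 0.003765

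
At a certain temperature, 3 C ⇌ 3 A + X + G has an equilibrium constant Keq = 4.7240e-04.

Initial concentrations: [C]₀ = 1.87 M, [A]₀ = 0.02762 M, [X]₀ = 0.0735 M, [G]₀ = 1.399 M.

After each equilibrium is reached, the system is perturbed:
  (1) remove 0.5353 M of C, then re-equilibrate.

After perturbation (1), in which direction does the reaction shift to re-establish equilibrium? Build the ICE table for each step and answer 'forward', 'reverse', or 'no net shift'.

Q₀ = 3.3132e-07 vs Keq = 4.7240e-04 ⇒ Q<K, forward
Step 1:
                    C           A           X           G
  init           1.87     0.02762      0.0735       1.399
  Δ           -0.1946      0.1946     0.06486     0.06486
  eq            1.675      0.2222      0.1384       1.464
  solve Keq expr → x = 0.06486; check Q = 4.7240e-04
Then remove 0.5353 M of C.
Step 2:
                    C           A           X           G
  init           1.14      0.2222      0.1384       1.464
  Δ           0.05523    -0.05523    -0.01841    -0.01841
  eq            1.195       0.167      0.1199       1.445
  solve Keq expr → x = -0.01841; check Q = 4.7240e-04

Direction: reverse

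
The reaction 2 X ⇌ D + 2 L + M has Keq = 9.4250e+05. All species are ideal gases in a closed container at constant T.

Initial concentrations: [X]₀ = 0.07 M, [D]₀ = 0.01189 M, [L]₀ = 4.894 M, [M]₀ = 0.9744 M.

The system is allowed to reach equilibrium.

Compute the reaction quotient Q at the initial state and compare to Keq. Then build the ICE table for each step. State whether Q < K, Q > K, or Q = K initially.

Q₀ = 56.63; Q < K (proceeds forward)

Q₀ = 56.63 vs Keq = 9.4250e+05 ⇒ Q<K, forward
Step 1:
                  X         D         L         M
  I            0.07   0.01189     4.894    0.9744
  C        -0.06889   0.03445   0.06889   0.03445
  E        0.001105   0.04634     4.963     1.009
  solve Keq expr → x = 0.03445; check Q = 9.4250e+05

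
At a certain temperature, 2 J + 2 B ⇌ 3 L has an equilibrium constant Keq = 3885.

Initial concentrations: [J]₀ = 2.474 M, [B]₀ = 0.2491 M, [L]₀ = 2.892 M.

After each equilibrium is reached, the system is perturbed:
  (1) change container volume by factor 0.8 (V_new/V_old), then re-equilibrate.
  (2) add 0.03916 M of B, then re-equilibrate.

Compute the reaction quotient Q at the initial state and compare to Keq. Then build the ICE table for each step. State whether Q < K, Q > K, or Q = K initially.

Q₀ = 63.69 vs Keq = 3885 ⇒ Q<K, forward
Step 1:
                  J         B         L
  init        2.474    0.2491     2.892
  Δ         -0.2085   -0.2085    0.3127
  eq          2.266   0.04063     3.205
  solve Keq expr → x = 0.1042; check Q = 3885
Then change container volume by factor 0.8 (V_new/V_old).
Step 2:
                  J         B         L
  init        2.832   0.05078     4.006
  Δ       -0.005147 -0.005147  0.007721
  eq          2.827   0.04564     4.014
  solve Keq expr → x = 0.002574; check Q = 3885
Then add 0.03916 M of B.
Step 3:
                  J         B         L
  init        2.827    0.0848     4.014
  Δ        -0.03757  -0.03757   0.05635
  eq          2.789   0.04723      4.07
  solve Keq expr → x = 0.01878; check Q = 3885

Q₀ = 63.69; Q < K (proceeds forward)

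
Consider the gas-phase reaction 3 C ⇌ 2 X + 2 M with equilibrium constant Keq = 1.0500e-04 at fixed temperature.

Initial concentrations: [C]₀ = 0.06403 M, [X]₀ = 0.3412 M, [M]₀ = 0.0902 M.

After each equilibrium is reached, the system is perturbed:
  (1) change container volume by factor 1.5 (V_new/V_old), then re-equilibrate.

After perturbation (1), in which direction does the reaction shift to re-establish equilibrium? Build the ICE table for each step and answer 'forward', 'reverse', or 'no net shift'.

Q₀ = 3.608 vs Keq = 1.0500e-04 ⇒ Q>K, reverse
Step 1:
                    C           X           M
  init        0.06403      0.3412      0.0902
  Δ            0.1301    -0.08675    -0.08675
  eq           0.1942      0.2544    0.003445
  solve Keq expr → x = -0.04338; check Q = 1.0500e-04
Then change container volume by factor 1.5 (V_new/V_old).
Step 2:
                    C           X           M
  init         0.1294      0.1696    0.002297
  Δ       -7.2693e-04  4.8462e-04  4.8462e-04
  eq           0.1287      0.1701    0.002782
  solve Keq expr → x = 2.4231e-04; check Q = 1.0500e-04

Direction: forward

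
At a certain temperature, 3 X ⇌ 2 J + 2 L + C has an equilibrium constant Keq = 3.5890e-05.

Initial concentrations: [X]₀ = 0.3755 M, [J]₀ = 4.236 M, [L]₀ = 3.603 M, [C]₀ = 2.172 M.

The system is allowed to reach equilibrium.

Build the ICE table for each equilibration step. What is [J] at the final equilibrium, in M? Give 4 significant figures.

[J]_eq = 0.7831 M

Q₀ = 9556 vs Keq = 3.5890e-05 ⇒ Q>K, reverse
Step 1:
                   X          J          L          C
  I           0.3755      4.236      3.603      2.172
  C            5.179     -3.453     -3.453     -1.726
  E            5.555     0.7831     0.1501     0.4455
  solve Keq expr → x = -1.726; check Q = 3.5890e-05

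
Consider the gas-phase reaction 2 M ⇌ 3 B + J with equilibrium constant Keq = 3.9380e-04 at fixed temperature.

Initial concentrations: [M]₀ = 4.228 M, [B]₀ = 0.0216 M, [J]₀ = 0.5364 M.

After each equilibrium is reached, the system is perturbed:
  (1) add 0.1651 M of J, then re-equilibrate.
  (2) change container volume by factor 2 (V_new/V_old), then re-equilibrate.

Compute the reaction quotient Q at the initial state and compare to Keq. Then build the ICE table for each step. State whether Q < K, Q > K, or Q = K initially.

Q₀ = 3.0240e-07; Q < K (proceeds forward)

Q₀ = 3.0240e-07 vs Keq = 3.9380e-04 ⇒ Q<K, forward
Step 1:
                   M          B          J
  I            4.228     0.0216     0.5364
  C          -0.1336     0.2004    0.06681
  E            4.094      0.222     0.6032
  solve Keq expr → x = 0.06681; check Q = 3.9380e-04
Then add 0.1651 M of J.
Step 2:
                   M          B          J
  I            4.094      0.222     0.7683
  C           0.0109   -0.01635   -0.00545
  E            4.105     0.2057     0.7629
  solve Keq expr → x = -0.00545; check Q = 3.9380e-04
Then change container volume by factor 2 (V_new/V_old).
Step 3:
                   M          B          J
  I            2.053     0.1028     0.3814
  C         -0.03725    0.05588    0.01863
  E            2.015     0.1587     0.4001
  solve Keq expr → x = 0.01863; check Q = 3.9380e-04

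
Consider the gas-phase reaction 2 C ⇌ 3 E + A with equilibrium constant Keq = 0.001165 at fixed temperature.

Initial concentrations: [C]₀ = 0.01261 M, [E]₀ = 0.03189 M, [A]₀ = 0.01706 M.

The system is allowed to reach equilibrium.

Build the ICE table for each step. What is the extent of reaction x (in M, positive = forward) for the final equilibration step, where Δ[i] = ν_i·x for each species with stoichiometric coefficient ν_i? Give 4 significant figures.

x = -0.001683 M

Q₀ = 0.003479 vs Keq = 0.001165 ⇒ Q>K, reverse
Step 1:
                   C          E          A
  init       0.01261    0.03189    0.01706
  Δ         0.003366  -0.005049  -0.001683
  eq         0.01598    0.02684    0.01538
  solve Keq expr → x = -0.001683; check Q = 0.001165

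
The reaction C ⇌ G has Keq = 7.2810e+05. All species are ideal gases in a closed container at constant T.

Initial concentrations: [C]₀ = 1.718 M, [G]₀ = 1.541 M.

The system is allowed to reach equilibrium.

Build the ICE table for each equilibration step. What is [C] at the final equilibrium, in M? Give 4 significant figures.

[C]_eq = 4.4760e-06 M

Q₀ = 0.897 vs Keq = 7.2810e+05 ⇒ Q<K, forward
Step 1:
                  C         G
  I           1.718     1.541
  C          -1.718     1.718
  E       4.4760e-06     3.259
  solve Keq expr → x = 1.718; check Q = 7.2810e+05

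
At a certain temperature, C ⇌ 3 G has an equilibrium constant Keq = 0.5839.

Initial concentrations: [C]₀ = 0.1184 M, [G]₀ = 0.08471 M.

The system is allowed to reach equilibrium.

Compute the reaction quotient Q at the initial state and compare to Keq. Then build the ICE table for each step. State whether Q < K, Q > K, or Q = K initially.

Q₀ = 0.005134; Q < K (proceeds forward)

Q₀ = 0.005134 vs Keq = 0.5839 ⇒ Q<K, forward
Step 1:
                  C         G
  init       0.1184   0.08471
  Δ        -0.07193    0.2158
  eq        0.04647    0.3005
  solve Keq expr → x = 0.07193; check Q = 0.5839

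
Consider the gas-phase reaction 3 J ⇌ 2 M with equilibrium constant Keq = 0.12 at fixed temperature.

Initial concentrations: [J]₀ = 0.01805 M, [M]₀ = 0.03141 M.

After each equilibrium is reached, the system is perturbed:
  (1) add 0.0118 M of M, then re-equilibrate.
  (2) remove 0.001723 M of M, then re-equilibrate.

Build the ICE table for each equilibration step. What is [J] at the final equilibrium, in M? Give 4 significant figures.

Q₀ = 167.8 vs Keq = 0.12 ⇒ Q>K, reverse
Step 1:
                    J           M
  I           0.01805     0.03141
  C           0.03987    -0.02658
  E           0.05792    0.004829
  solve Keq expr → x = -0.01329; check Q = 0.12
Then add 0.0118 M of M.
Step 2:
                    J           M
  I           0.05792     0.01663
  C           0.01476   -0.009841
  E           0.07268    0.006788
  solve Keq expr → x = -0.00492; check Q = 0.12
Then remove 0.001723 M of M.
Step 3:
                    J           M
  I           0.07268    0.005065
  C         -0.002138    0.001426
  E           0.07054    0.006491
  solve Keq expr → x = 7.1282e-04; check Q = 0.12

[J]_eq = 0.07054 M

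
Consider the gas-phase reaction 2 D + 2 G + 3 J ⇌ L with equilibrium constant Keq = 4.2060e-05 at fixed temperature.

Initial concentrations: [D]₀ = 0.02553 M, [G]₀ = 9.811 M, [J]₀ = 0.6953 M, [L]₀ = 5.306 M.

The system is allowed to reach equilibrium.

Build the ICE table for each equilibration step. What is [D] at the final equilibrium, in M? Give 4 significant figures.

Q₀ = 251.6 vs Keq = 4.2060e-05 ⇒ Q>K, reverse
Step 1:
                   D          G          J          L
  I          0.02553      9.811     0.6953      5.306
  C            2.561      2.561      3.842     -1.281
  E            2.587      12.37      4.537      4.025
  solve Keq expr → x = -1.281; check Q = 4.2060e-05

[D]_eq = 2.587 M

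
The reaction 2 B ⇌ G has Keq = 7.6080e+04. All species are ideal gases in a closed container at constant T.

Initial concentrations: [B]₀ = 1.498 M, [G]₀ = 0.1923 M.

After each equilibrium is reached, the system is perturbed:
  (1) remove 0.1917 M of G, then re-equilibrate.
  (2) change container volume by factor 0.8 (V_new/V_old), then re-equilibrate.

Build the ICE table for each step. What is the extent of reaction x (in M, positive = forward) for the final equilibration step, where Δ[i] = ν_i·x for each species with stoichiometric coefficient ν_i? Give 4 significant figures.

Q₀ = 0.0857 vs Keq = 7.6080e+04 ⇒ Q<K, forward
Step 1:
                    B           G
  I             1.498      0.1923
  C            -1.494      0.7472
  E          0.003514      0.9395
  solve Keq expr → x = 0.7472; check Q = 7.6080e+04
Then remove 0.1917 M of G.
Step 2:
                    B           G
  I          0.003514      0.7478
  C       -3.7854e-04  1.8927e-04
  E          0.003136       0.748
  solve Keq expr → x = 1.8927e-04; check Q = 7.6080e+04
Then change container volume by factor 0.8 (V_new/V_old).
Step 3:
                    B           G
  I           0.00392       0.935
  C       -4.1341e-04  2.0670e-04
  E          0.003506      0.9352
  solve Keq expr → x = 2.0670e-04; check Q = 7.6080e+04

x = 2.0670e-04 M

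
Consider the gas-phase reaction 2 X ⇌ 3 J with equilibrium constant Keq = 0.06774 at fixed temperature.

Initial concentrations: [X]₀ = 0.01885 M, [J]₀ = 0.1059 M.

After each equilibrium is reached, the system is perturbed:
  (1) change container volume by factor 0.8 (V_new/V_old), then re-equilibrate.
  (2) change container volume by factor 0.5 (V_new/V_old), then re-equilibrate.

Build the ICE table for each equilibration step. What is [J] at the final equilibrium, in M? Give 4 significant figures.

[J]_eq = 0.1139 M

Q₀ = 3.342 vs Keq = 0.06774 ⇒ Q>K, reverse
Step 1:
                    X           J
  init        0.01885      0.1059
  Δ           0.03287    -0.04931
  eq          0.05172     0.05659
  solve Keq expr → x = -0.01644; check Q = 0.06774
Then change container volume by factor 0.8 (V_new/V_old).
Step 2:
                    X           J
  init        0.06465     0.07074
  Δ          0.002333     -0.0035
  eq          0.06699     0.06724
  solve Keq expr → x = -0.001167; check Q = 0.06774
Then change container volume by factor 0.5 (V_new/V_old).
Step 3:
                    X           J
  init          0.134      0.1345
  Δ           0.01372    -0.02058
  eq           0.1477      0.1139
  solve Keq expr → x = -0.006859; check Q = 0.06774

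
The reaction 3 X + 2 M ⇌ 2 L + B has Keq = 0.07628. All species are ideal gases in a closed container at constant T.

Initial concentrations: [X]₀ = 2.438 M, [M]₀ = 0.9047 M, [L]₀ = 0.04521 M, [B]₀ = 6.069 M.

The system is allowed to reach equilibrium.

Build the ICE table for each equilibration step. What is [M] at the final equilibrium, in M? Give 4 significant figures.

Q₀ = 0.001046 vs Keq = 0.07628 ⇒ Q<K, forward
Step 1:
                   X          M          L          B
  Initial      2.438     0.9047    0.04521      6.069
  Change     -0.2998    -0.1999     0.1999    0.09993
  Equil        2.138     0.7048     0.2451      6.169
  solve Keq expr → x = 0.09993; check Q = 0.07628

[M]_eq = 0.7048 M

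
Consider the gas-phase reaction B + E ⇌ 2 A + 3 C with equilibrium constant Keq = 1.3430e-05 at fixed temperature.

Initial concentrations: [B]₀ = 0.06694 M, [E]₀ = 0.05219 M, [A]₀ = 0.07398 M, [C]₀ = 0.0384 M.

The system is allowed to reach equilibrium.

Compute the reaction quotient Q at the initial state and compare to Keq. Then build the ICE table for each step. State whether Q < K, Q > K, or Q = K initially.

Q₀ = 8.8705e-05; Q > K (proceeds reverse)

Q₀ = 8.8705e-05 vs Keq = 1.3430e-05 ⇒ Q>K, reverse
Step 1:
                   B          E          A          C
  Initial    0.06694    0.05219    0.07398     0.0384
  Change     0.00489    0.00489  -0.009781   -0.01467
  Equil      0.07183    0.05708     0.0642    0.02373
  solve Keq expr → x = -0.00489; check Q = 1.3430e-05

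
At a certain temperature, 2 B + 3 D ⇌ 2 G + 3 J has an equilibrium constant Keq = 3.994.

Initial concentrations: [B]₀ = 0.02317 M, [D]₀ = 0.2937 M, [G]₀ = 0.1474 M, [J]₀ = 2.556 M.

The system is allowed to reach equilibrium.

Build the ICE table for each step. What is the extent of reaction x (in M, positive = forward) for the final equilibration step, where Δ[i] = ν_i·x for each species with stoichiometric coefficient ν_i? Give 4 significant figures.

Q₀ = 2.6676e+04 vs Keq = 3.994 ⇒ Q>K, reverse
Step 1:
                  B         D         G         J
  init      0.02317    0.2937    0.1474     2.556
  Δ          0.1215    0.1822   -0.1215   -0.1822
  eq         0.1446    0.4759   0.02594     2.374
  solve Keq expr → x = -0.06073; check Q = 3.994

x = -0.06073 M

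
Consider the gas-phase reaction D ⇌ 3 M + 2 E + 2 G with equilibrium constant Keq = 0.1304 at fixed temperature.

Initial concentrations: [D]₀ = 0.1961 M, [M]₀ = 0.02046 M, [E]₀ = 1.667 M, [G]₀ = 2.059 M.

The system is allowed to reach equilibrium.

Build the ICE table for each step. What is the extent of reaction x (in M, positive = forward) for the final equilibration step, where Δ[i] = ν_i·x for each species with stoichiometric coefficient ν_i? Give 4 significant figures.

x = 0.03204 M

Q₀ = 5.1454e-04 vs Keq = 0.1304 ⇒ Q<K, forward
Step 1:
                    D           M           E           G
  I            0.1961     0.02046       1.667       2.059
  C          -0.03204     0.09611     0.06407     0.06407
  E            0.1641      0.1166       1.731       2.123
  solve Keq expr → x = 0.03204; check Q = 0.1304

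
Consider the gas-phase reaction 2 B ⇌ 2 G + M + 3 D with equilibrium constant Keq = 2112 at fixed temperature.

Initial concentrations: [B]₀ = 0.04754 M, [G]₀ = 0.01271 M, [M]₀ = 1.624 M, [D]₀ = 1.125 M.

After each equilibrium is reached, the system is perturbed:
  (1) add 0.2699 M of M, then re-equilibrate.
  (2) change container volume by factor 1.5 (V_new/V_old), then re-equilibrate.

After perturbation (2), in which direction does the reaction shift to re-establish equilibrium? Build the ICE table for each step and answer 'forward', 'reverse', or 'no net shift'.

Q₀ = 0.1653 vs Keq = 2112 ⇒ Q<K, forward
Step 1:
                   B          G          M          D
  init       0.04754    0.01271      1.624      1.125
  Δ         -0.04542    0.04542    0.02271    0.06814
  eq        0.002116    0.05813      1.647      1.193
  solve Keq expr → x = 0.02271; check Q = 2112
Then add 0.2699 M of M.
Step 2:
                   B          G          M          D
  init      0.002116    0.05813      1.917      1.193
  Δ       1.5979e-04 -1.5979e-04 -7.9896e-05 -2.3969e-04
  eq        0.002275    0.05797      1.917      1.193
  solve Keq expr → x = -7.9896e-05; check Q = 2112
Then change container volume by factor 1.5 (V_new/V_old).
Step 3:
                   B          G          M          D
  init      0.001517    0.03865      1.278     0.7953
  Δ       -8.2659e-04 8.2659e-04 4.1330e-04    0.00124
  eq      6.9033e-04    0.03948      1.278     0.7965
  solve Keq expr → x = 4.1330e-04; check Q = 2112

Direction: forward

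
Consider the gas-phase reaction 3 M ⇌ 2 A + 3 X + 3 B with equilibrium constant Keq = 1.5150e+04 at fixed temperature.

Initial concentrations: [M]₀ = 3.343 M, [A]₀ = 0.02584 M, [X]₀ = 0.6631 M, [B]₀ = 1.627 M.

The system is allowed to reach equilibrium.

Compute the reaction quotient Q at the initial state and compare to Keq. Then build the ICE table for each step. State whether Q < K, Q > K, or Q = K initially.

Q₀ = 2.2443e-05 vs Keq = 1.5150e+04 ⇒ Q<K, forward
Step 1:
                    M           A           X           B
  init          3.343     0.02584      0.6631       1.627
  Δ            -2.558       1.705       2.558       2.558
  eq           0.7853       1.731       3.221       4.185
  solve Keq expr → x = 0.8526; check Q = 1.5150e+04

Q₀ = 2.2443e-05; Q < K (proceeds forward)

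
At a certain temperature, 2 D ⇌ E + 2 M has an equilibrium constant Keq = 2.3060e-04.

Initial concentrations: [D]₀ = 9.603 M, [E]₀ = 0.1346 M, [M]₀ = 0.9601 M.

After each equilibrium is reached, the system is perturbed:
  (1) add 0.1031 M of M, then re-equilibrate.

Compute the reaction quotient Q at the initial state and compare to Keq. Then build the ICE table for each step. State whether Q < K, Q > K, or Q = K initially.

Q₀ = 0.001345; Q > K (proceeds reverse)

Q₀ = 0.001345 vs Keq = 2.3060e-04 ⇒ Q>K, reverse
Step 1:
                  D         E         M
  init        9.603    0.1346    0.9601
  Δ          0.1938  -0.09691   -0.1938
  eq          9.797   0.03769    0.7663
  solve Keq expr → x = -0.09691; check Q = 2.3060e-04
Then add 0.1031 M of M.
Step 2:
                  D         E         M
  init        9.797   0.03769    0.8694
  Δ         0.01462 -0.007309  -0.01462
  eq          9.811   0.03038    0.8548
  solve Keq expr → x = -0.007309; check Q = 2.3060e-04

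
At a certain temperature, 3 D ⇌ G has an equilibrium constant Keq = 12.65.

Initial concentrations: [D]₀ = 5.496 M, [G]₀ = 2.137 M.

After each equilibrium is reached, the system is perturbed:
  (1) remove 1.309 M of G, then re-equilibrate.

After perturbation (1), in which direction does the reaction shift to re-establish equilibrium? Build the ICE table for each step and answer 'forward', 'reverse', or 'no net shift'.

Direction: forward

Q₀ = 0.01287 vs Keq = 12.65 ⇒ Q<K, forward
Step 1:
                  D         G
  Initial     5.496     2.137
  Change     -4.829      1.61
  Equil      0.6666     3.747
  solve Keq expr → x = 1.61; check Q = 12.65
Then remove 1.309 M of G.
Step 2:
                  D         G
  Initial    0.6666     2.438
  Change    -0.0867    0.0289
  Equil      0.5799     2.467
  solve Keq expr → x = 0.0289; check Q = 12.65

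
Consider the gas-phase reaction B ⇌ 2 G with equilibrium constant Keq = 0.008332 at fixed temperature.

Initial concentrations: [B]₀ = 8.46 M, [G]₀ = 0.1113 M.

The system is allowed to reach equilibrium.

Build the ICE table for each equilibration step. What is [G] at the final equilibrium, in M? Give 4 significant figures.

[G]_eq = 0.2643 M

Q₀ = 0.001464 vs Keq = 0.008332 ⇒ Q<K, forward
Step 1:
                  B         G
  init         8.46    0.1113
  Δ         -0.0765     0.153
  eq          8.384    0.2643
  solve Keq expr → x = 0.0765; check Q = 0.008332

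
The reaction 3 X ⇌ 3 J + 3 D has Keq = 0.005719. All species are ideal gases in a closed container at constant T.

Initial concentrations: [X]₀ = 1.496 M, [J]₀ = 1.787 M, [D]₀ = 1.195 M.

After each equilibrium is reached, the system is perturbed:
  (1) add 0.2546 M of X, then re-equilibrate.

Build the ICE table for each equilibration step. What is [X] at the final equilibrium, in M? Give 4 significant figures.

Q₀ = 2.909 vs Keq = 0.005719 ⇒ Q>K, reverse
Step 1:
                    X           J           D
  I             1.496       1.787       1.195
  C            0.7868     -0.7868     -0.7868
  E             2.283           1      0.4082
  solve Keq expr → x = -0.2623; check Q = 0.005719
Then add 0.2546 M of X.
Step 2:
                    X           J           D
  I             2.537           1      0.4082
  C          -0.02819     0.02819     0.02819
  E             2.509       1.028      0.4364
  solve Keq expr → x = 0.009395; check Q = 0.005719

[X]_eq = 2.509 M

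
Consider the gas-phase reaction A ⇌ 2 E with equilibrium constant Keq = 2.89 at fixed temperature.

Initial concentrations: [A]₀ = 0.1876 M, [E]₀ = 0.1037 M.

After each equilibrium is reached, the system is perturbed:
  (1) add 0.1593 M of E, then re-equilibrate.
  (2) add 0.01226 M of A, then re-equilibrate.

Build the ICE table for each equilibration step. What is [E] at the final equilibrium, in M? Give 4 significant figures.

Q₀ = 0.05732 vs Keq = 2.89 ⇒ Q<K, forward
Step 1:
                    A           E
  init         0.1876      0.1037
  Δ           -0.1378      0.2756
  eq          0.04979      0.3793
  solve Keq expr → x = 0.1378; check Q = 2.89
Then add 0.1593 M of E.
Step 2:
                    A           E
  init        0.04979      0.5386
  Δ           0.02969    -0.05937
  eq          0.07947      0.4793
  solve Keq expr → x = -0.02969; check Q = 2.89
Then add 0.01226 M of A.
Step 3:
                    A           E
  init        0.09173      0.4793
  Δ         -0.007326     0.01465
  eq          0.08441      0.4939
  solve Keq expr → x = 0.007326; check Q = 2.89

[E]_eq = 0.4939 M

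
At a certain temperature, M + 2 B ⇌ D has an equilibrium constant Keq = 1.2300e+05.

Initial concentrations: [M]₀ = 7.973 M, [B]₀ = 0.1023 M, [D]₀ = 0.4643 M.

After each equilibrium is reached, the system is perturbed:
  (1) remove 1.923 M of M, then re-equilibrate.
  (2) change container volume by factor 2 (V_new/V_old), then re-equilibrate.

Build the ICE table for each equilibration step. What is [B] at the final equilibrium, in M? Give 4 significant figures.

Q₀ = 5.564 vs Keq = 1.2300e+05 ⇒ Q<K, forward
Step 1:
                    M           B           D
  Initial       7.973      0.1023      0.4643
  Change     -0.05079     -0.1016     0.05079
  Equil         7.922  7.2705e-04      0.5151
  solve Keq expr → x = 0.05079; check Q = 1.2300e+05
Then remove 1.923 M of M.
Step 2:
                    M           B           D
  Initial       5.999  7.2705e-04      0.5151
  Change   5.4195e-05  1.0839e-04 -5.4195e-05
  Equil         5.999  8.3544e-04       0.515
  solve Keq expr → x = -5.4195e-05; check Q = 1.2300e+05
Then change container volume by factor 2 (V_new/V_old).
Step 3:
                    M           B           D
  Initial           3  4.1772e-04      0.2575
  Change   2.0868e-04  4.1735e-04 -2.0868e-04
  Equil             3  8.3507e-04      0.2573
  solve Keq expr → x = -2.0868e-04; check Q = 1.2300e+05

[B]_eq = 8.3507e-04 M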